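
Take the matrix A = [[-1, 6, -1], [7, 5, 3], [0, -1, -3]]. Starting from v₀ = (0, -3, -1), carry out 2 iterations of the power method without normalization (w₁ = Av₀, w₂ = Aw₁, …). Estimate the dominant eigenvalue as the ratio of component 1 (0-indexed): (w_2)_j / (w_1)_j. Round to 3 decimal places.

w1 = Av₀ = (-17, -18, 6)
w2 = Aw1 = (-97, -191, 0)
Ratio at component: -191 / -18 = 10.611

10.611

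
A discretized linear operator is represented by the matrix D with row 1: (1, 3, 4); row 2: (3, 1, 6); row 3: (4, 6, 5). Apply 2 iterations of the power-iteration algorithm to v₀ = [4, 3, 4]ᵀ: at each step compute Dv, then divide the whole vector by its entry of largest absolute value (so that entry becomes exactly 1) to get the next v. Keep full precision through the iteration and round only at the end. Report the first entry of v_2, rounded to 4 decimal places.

0.5839

Dv0 = (29.00000, 39.00000, 54.00000); divide by 54.00000 → v1 = (0.53704, 0.72222, 1.00000)
Dv1 = (6.70370, 8.33333, 11.48148); divide by 11.48148 → v2 = (0.58387, 0.72581, 1.00000)
Requested entry of v2: 362/620 = 0.5839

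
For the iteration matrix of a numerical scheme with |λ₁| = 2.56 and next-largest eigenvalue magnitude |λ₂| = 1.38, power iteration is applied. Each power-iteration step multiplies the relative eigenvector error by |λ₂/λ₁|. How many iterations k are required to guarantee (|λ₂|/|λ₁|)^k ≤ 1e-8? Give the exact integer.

30

|λ₂/λ₁| = 1.38/2.56 = 0.53906
Need k ≥ ln(1e-8) / ln(0.53906) = -18.4207 / -0.6179 ≈ 29.811
Smallest integer k satisfying the bound: 30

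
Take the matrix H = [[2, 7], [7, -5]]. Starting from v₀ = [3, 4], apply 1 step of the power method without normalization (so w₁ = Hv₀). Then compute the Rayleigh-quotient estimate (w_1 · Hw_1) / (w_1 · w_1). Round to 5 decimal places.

2.40536

w1 = Hv₀ = (2·3 + 7·4; 7·3 + (-5)·4) = (34, 1)
Hw1 = (75, 233)
w1·Hw1 = 34·75 + 1·233 = 2783; w1·w1 = 34·34 + 1·1 = 1157
λ ≈ 2783/1157 = 2.40536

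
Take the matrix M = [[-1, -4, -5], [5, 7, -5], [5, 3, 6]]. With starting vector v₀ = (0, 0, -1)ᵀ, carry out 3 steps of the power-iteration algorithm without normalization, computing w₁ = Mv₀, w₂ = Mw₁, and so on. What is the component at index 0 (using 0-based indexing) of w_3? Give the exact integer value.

-385

w1 = Mv₀ = ((-1)·0 + (-4)·0 + (-5)·(-1); 5·0 + 7·0 + (-5)·(-1); 5·0 + 3·0 + 6·(-1)) = (5, 5, -6)
w2 = Mw1 = ((-1)·5 + (-4)·5 + (-5)·(-6); 5·5 + 7·5 + (-5)·(-6); 5·5 + 3·5 + 6·(-6)) = (5, 90, 4)
w3 = Mw2 = (-385, 635, 319)
The requested component of w3 is -385.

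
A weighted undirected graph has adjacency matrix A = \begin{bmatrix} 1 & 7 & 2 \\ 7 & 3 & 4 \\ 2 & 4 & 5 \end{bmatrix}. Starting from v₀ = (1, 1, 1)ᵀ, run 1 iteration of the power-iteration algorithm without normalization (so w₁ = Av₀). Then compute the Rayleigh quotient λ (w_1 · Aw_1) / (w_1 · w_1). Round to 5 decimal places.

w1 = Av₀ = (1·1 + 7·1 + 2·1; 7·1 + 3·1 + 4·1; 2·1 + 4·1 + 5·1) = (10, 14, 11)
Aw1 = (130, 156, 131)
w1·Aw1 = 10·130 + 14·156 + 11·131 = 4925; w1·w1 = 10·10 + 14·14 + 11·11 = 417
λ ≈ 4925/417 = 11.81055

λ ≈ 11.81055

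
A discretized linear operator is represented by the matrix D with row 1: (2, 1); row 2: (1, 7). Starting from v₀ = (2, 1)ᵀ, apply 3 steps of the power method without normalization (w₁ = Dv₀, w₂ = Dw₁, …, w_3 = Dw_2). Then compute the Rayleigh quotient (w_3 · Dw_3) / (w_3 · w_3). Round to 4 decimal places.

w1 = Dv₀ = (2·2 + 1·1; 1·2 + 7·1) = (5, 9)
w2 = Dw1 = (2·5 + 1·9; 1·5 + 7·9) = (19, 68)
w3 = Dw2 = (106, 495)
Dw3 = (707, 3571)
w3·Dw3 = 106·707 + 495·3571 = 1842587; w3·w3 = 106·106 + 495·495 = 256261
λ ≈ 1842587/256261 = 7.1903

λ ≈ 7.1903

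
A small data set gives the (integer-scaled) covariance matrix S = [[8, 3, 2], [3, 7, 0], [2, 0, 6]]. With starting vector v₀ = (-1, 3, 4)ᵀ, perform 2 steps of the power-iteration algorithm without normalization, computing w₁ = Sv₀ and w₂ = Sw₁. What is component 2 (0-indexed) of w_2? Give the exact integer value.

150

w1 = Sv₀ = (8·(-1) + 3·3 + 2·4; 3·(-1) + 7·3 + 0·4; 2·(-1) + 0·3 + 6·4) = (9, 18, 22)
w2 = Sw1 = (8·9 + 3·18 + 2·22; 3·9 + 7·18 + 0·22; 2·9 + 0·18 + 6·22) = (170, 153, 150)
The requested component of w2 is 150.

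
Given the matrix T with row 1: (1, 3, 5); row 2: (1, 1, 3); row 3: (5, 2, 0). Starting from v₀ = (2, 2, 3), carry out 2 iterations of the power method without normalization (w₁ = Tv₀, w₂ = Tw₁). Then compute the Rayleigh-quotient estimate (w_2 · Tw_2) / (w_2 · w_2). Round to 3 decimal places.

w1 = Tv₀ = (23, 13, 14)
w2 = Tw1 = (132, 78, 141)
Tw2 = (1071, 633, 816)
w2·Tw2 = 132·1071 + 78·633 + 141·816 = 305802; w2·w2 = 132·132 + 78·78 + 141·141 = 43389
λ ≈ 305802/43389 = 7.048

λ ≈ 7.048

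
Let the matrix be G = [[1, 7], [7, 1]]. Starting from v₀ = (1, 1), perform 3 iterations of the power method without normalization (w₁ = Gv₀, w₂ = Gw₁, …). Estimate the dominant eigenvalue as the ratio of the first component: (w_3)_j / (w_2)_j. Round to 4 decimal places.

w1 = Gv₀ = (1·1 + 7·1; 7·1 + 1·1) = (8, 8)
w2 = Gw1 = (1·8 + 7·8; 7·8 + 1·8) = (64, 64)
w3 = Gw2 = (512, 512)
Ratio at component: 512 / 64 = 8.0000

λ ≈ 8.0000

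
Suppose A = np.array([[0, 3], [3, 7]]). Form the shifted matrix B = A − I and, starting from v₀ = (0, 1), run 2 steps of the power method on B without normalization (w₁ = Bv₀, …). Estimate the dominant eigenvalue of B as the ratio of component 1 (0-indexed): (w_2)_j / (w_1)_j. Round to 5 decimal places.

7.50000

B = A − I has rows (-1, 3); (3, 6)
w1 = Bv₀ = ((-1)·0 + 3·1; 3·0 + 6·1) = (3, 6)
w2 = Bw1 = ((-1)·3 + 3·6; 3·3 + 6·6) = (15, 45)
Ratio: 45/6 = 7.50000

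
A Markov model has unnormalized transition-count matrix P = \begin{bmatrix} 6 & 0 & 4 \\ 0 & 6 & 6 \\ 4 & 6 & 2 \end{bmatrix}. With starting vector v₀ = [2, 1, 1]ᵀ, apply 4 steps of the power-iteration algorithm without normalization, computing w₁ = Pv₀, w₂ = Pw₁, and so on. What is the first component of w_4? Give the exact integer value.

w1 = Pv₀ = (6·2 + 0·1 + 4·1; 0·2 + 6·1 + 6·1; 4·2 + 6·1 + 2·1) = (16, 12, 16)
w2 = Pw1 = (6·16 + 0·12 + 4·16; 0·16 + 6·12 + 6·16; 4·16 + 6·12 + 2·16) = (160, 168, 168)
w3 = Pw2 = (1632, 2016, 1984)
w4 = Pw3 = (17728, 24000, 22592)
The requested component of w4 is 17728.

17728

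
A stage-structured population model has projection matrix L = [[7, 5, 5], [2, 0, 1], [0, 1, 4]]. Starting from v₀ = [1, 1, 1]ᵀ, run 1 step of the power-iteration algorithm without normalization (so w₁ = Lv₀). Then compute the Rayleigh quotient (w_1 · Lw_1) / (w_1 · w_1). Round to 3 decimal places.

9.087

w1 = Lv₀ = (7·1 + 5·1 + 5·1; 2·1 + 0·1 + 1·1; 0·1 + 1·1 + 4·1) = (17, 3, 5)
Lw1 = (159, 39, 23)
w1·Lw1 = 17·159 + 3·39 + 5·23 = 2935; w1·w1 = 17·17 + 3·3 + 5·5 = 323
λ ≈ 2935/323 = 9.087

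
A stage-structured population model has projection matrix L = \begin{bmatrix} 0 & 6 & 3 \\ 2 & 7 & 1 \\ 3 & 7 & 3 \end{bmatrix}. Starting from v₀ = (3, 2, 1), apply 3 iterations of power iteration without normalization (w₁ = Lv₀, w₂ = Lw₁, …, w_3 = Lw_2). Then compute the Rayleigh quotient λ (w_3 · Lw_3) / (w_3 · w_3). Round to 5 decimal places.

w1 = Lv₀ = (0·3 + 6·2 + 3·1; 2·3 + 7·2 + 1·1; 3·3 + 7·2 + 3·1) = (15, 21, 26)
w2 = Lw1 = (0·15 + 6·21 + 3·26; 2·15 + 7·21 + 1·26; 3·15 + 7·21 + 3·26) = (204, 203, 270)
w3 = Lw2 = (2028, 2099, 2843)
Lw3 = (21123, 21592, 29306)
w3·Lw3 = 2028·21123 + 2099·21592 + 2843·29306 = 171476010; w3·w3 = 2028·2028 + 2099·2099 + 2843·2843 = 16601234
λ ≈ 171476010/16601234 = 10.32911

λ ≈ 10.32911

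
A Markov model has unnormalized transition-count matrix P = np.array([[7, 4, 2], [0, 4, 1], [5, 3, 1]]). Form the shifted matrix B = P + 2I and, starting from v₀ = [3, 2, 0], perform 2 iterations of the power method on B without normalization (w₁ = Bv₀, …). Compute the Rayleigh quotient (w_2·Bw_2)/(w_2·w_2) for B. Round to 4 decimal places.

μ ≈ 11.2320

B = P + 2I has rows (9, 4, 2); (0, 6, 1); (5, 3, 3)
w1 = Bv₀ = (9·3 + 4·2 + 2·0; 0·3 + 6·2 + 1·0; 5·3 + 3·2 + 3·0) = (35, 12, 21)
w2 = Bw1 = (9·35 + 4·12 + 2·21; 0·35 + 6·12 + 1·21; 5·35 + 3·12 + 3·21) = (405, 93, 274)
Bw2 = (4565, 832, 3126)
w2·Bw2 = 2782725; w2·w2 = 247750; μ ≈ 2782725/247750 = 11.2320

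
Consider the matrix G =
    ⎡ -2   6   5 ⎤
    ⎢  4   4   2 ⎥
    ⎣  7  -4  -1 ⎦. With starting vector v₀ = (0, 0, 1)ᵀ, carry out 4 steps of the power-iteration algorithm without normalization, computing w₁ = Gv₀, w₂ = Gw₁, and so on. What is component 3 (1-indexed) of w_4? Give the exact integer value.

1675

w1 = Gv₀ = ((-2)·0 + 6·0 + 5·1; 4·0 + 4·0 + 2·1; 7·0 + (-4)·0 + (-1)·1) = (5, 2, -1)
w2 = Gw1 = ((-2)·5 + 6·2 + 5·(-1); 4·5 + 4·2 + 2·(-1); 7·5 + (-4)·2 + (-1)·(-1)) = (-3, 26, 28)
w3 = Gw2 = (302, 148, -153)
w4 = Gw3 = (-481, 1494, 1675)
The requested component of w4 is 1675.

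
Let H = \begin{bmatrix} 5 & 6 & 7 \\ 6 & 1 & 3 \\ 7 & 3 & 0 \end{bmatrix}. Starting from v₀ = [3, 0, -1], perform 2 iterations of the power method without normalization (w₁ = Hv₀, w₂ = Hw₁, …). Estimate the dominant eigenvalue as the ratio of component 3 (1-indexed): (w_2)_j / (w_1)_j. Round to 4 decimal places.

w1 = Hv₀ = (5·3 + 6·0 + 7·(-1); 6·3 + 1·0 + 3·(-1); 7·3 + 3·0 + 0·(-1)) = (8, 15, 21)
w2 = Hw1 = (5·8 + 6·15 + 7·21; 6·8 + 1·15 + 3·21; 7·8 + 3·15 + 0·21) = (277, 126, 101)
Ratio at component: 101 / 21 = 4.8095

4.8095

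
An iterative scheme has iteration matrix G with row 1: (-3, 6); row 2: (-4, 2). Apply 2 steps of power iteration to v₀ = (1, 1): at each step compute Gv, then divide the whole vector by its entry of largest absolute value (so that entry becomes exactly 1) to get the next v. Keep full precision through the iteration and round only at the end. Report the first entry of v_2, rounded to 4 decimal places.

Gv0 = (3.00000, -2.00000); divide by 3.00000 → v1 = (1.00000, -0.66667)
Gv1 = (-7.00000, -5.33333); divide by -7.00000 → v2 = (1.00000, 0.76190)
Requested entry of v2: -21/-21 = 1.0000

1.0000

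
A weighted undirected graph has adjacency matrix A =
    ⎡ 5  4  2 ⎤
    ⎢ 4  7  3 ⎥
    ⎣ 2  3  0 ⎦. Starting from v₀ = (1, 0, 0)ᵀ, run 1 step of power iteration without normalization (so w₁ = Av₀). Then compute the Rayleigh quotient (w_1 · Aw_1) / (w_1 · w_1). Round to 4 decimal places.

w1 = Av₀ = (5, 4, 2)
Aw1 = (45, 54, 22)
w1·Aw1 = 5·45 + 4·54 + 2·22 = 485; w1·w1 = 5·5 + 4·4 + 2·2 = 45
λ ≈ 485/45 = 10.7778

λ ≈ 10.7778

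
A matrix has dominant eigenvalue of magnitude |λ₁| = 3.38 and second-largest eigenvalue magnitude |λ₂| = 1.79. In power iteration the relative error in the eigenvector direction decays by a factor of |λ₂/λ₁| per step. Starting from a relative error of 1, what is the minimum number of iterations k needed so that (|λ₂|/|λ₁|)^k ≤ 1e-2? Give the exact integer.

|λ₂/λ₁| = 1.79/3.38 = 0.52959
Need k ≥ ln(1e-2) / ln(0.52959) = -4.6052 / -0.6357 ≈ 7.245
Smallest integer k satisfying the bound: 8

8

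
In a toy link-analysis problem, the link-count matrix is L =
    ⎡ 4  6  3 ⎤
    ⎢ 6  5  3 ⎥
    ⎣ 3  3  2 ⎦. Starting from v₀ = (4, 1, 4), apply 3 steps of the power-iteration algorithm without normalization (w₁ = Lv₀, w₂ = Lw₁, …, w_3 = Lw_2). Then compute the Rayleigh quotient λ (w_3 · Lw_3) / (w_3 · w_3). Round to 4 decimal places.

12.2707

w1 = Lv₀ = (34, 41, 23)
w2 = Lw1 = (451, 478, 271)
w3 = Lw2 = (5485, 5909, 3329)
Lw3 = (67381, 72442, 40840)
w3·Lw3 = 5485·67381 + 5909·72442 + 3329·40840 = 933600923; w3·w3 = 5485·5485 + 5909·5909 + 3329·3329 = 76083747
λ ≈ 933600923/76083747 = 12.2707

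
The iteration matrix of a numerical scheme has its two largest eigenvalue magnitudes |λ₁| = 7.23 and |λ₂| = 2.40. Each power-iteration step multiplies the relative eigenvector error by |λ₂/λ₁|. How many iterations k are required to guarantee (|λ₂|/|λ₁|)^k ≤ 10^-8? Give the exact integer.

17

|λ₂/λ₁| = 2.40/7.23 = 0.33195
Need k ≥ ln(10^-8) / ln(0.33195) = -18.4207 / -1.1028 ≈ 16.704
Smallest integer k satisfying the bound: 17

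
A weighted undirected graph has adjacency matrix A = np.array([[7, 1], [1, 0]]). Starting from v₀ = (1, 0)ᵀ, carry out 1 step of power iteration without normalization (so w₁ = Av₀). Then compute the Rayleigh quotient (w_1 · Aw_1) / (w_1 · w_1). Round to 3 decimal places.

7.140

w1 = Av₀ = (7, 1)
Aw1 = (50, 7)
w1·Aw1 = 7·50 + 1·7 = 357; w1·w1 = 7·7 + 1·1 = 50
λ ≈ 357/50 = 7.140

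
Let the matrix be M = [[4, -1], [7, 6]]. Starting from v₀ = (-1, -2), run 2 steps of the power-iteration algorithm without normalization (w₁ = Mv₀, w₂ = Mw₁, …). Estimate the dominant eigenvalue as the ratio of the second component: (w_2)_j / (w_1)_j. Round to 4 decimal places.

λ ≈ 6.7368

w1 = Mv₀ = (-2, -19)
w2 = Mw1 = (11, -128)
Ratio at component: -128 / -19 = 6.7368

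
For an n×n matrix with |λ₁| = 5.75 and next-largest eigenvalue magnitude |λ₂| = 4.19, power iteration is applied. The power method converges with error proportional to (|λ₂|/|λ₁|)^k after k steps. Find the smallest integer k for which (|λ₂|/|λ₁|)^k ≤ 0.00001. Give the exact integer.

|λ₂/λ₁| = 4.19/5.75 = 0.72870
Need k ≥ ln(0.00001) / ln(0.72870) = -11.5129 / -0.3165 ≈ 36.376
Smallest integer k satisfying the bound: 37

37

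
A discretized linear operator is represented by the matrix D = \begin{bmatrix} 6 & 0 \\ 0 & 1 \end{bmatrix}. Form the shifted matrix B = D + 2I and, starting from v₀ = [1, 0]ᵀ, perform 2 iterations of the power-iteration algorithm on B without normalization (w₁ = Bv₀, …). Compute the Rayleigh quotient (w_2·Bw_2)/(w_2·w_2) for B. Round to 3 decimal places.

μ ≈ 8.000

B = D + 2I has rows (8, 0); (0, 3)
w1 = Bv₀ = (8·1 + 0·0; 0·1 + 3·0) = (8, 0)
w2 = Bw1 = (8·8 + 0·0; 0·8 + 3·0) = (64, 0)
Bw2 = (512, 0)
w2·Bw2 = 32768; w2·w2 = 4096; μ ≈ 32768/4096 = 8.000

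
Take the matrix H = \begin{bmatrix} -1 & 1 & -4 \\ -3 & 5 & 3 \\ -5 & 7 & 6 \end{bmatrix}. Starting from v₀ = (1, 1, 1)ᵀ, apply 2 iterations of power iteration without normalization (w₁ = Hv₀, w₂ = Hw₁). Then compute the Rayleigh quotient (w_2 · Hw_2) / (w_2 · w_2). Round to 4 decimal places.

λ ≈ 11.3525

w1 = Hv₀ = ((-1)·1 + 1·1 + (-4)·1; (-3)·1 + 5·1 + 3·1; (-5)·1 + 7·1 + 6·1) = (-4, 5, 8)
w2 = Hw1 = ((-1)·(-4) + 1·5 + (-4)·8; (-3)·(-4) + 5·5 + 3·8; (-5)·(-4) + 7·5 + 6·8) = (-23, 61, 103)
Hw2 = (-328, 683, 1160)
w2·Hw2 = (-23)·(-328) + 61·683 + 103·1160 = 168687; w2·w2 = (-23)·(-23) + 61·61 + 103·103 = 14859
λ ≈ 168687/14859 = 11.3525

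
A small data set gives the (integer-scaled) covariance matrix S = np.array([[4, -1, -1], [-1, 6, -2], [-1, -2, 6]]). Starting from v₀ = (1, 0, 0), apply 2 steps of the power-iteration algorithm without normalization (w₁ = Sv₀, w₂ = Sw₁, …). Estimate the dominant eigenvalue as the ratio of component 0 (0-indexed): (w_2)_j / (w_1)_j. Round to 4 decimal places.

w1 = Sv₀ = (4, -1, -1)
w2 = Sw1 = (18, -8, -8)
Ratio at component: 18 / 4 = 4.5000

4.5000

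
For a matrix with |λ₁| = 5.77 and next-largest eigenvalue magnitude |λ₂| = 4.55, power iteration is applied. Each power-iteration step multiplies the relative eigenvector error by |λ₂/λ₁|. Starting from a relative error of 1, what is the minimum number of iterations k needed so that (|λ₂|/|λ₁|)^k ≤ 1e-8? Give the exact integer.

78

|λ₂/λ₁| = 4.55/5.77 = 0.78856
Need k ≥ ln(1e-8) / ln(0.78856) = -18.4207 / -0.2375 ≈ 77.546
Smallest integer k satisfying the bound: 78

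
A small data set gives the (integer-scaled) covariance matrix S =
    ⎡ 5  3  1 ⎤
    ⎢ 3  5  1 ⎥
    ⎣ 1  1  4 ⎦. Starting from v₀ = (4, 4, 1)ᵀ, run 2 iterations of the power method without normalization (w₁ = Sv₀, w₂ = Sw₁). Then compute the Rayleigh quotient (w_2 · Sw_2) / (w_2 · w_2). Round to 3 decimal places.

λ ≈ 8.447

w1 = Sv₀ = (33, 33, 12)
w2 = Sw1 = (276, 276, 114)
Sw2 = (2322, 2322, 1008)
w2·Sw2 = 276·2322 + 276·2322 + 114·1008 = 1396656; w2·w2 = 276·276 + 276·276 + 114·114 = 165348
λ ≈ 1396656/165348 = 8.447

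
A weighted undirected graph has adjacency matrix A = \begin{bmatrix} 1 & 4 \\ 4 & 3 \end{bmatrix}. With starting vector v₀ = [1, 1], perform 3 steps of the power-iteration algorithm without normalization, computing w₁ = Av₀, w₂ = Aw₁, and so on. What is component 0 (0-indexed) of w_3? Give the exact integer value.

197

w1 = Av₀ = (1·1 + 4·1; 4·1 + 3·1) = (5, 7)
w2 = Aw1 = (1·5 + 4·7; 4·5 + 3·7) = (33, 41)
w3 = Aw2 = (197, 255)
The requested component of w3 is 197.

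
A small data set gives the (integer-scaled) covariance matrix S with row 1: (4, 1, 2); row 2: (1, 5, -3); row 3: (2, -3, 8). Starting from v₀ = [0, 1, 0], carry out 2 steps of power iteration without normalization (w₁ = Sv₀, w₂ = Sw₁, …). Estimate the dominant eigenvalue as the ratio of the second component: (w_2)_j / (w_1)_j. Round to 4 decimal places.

w1 = Sv₀ = (4·0 + 1·1 + 2·0; 1·0 + 5·1 + (-3)·0; 2·0 + (-3)·1 + 8·0) = (1, 5, -3)
w2 = Sw1 = (4·1 + 1·5 + 2·(-3); 1·1 + 5·5 + (-3)·(-3); 2·1 + (-3)·5 + 8·(-3)) = (3, 35, -37)
Ratio at component: 35 / 5 = 7.0000

λ ≈ 7.0000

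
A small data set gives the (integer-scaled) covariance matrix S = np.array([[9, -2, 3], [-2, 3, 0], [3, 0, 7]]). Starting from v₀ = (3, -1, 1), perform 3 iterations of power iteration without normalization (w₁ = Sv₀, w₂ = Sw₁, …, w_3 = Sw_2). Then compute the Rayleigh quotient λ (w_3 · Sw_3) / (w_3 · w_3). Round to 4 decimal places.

w1 = Sv₀ = (32, -9, 16)
w2 = Sw1 = (354, -91, 208)
w3 = Sw2 = (3992, -981, 2518)
Sw3 = (45444, -10927, 29602)
w3·Sw3 = 3992·45444 + (-981)·(-10927) + 2518·29602 = 266669671; w3·w3 = 3992·3992 + (-981)·(-981) + 2518·2518 = 23238749
λ ≈ 266669671/23238749 = 11.4752

11.4752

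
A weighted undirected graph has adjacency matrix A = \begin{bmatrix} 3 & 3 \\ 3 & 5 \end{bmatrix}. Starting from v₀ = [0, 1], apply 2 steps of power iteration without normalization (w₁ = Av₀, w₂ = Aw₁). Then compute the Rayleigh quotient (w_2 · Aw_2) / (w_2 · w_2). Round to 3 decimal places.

λ ≈ 7.162

w1 = Av₀ = (3·0 + 3·1; 3·0 + 5·1) = (3, 5)
w2 = Aw1 = (3·3 + 3·5; 3·3 + 5·5) = (24, 34)
Aw2 = (174, 242)
w2·Aw2 = 24·174 + 34·242 = 12404; w2·w2 = 24·24 + 34·34 = 1732
λ ≈ 12404/1732 = 7.162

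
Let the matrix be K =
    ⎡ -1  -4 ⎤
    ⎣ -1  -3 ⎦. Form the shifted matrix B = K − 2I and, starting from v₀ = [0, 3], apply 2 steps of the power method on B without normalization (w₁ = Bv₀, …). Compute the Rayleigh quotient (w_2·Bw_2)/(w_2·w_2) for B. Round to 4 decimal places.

B = K − 2I has rows (-3, -4); (-1, -5)
w1 = Bv₀ = ((-3)·0 + (-4)·3; (-1)·0 + (-5)·3) = (-12, -15)
w2 = Bw1 = ((-3)·(-12) + (-4)·(-15); (-1)·(-12) + (-5)·(-15)) = (96, 87)
Bw2 = (-636, -531)
w2·Bw2 = -107253; w2·w2 = 16785; μ ≈ -107253/16785 = -6.3898

μ ≈ -6.3898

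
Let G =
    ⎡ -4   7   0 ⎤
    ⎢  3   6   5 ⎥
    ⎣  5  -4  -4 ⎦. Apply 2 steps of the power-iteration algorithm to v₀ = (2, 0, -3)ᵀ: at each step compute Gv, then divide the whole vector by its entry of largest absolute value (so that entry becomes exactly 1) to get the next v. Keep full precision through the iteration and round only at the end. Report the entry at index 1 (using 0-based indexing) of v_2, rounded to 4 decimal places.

-0.3478

Gv0 = (-8.00000, -9.00000, 22.00000); divide by 22.00000 → v1 = (-0.36364, -0.40909, 1.00000)
Gv1 = (-1.40909, 1.45455, -4.18182); divide by -4.18182 → v2 = (0.33696, -0.34783, 1.00000)
Requested entry of v2: 32/-92 = -0.3478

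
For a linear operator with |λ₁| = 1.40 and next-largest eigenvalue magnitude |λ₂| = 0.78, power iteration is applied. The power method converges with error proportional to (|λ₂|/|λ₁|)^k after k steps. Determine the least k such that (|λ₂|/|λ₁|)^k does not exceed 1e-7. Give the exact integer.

|λ₂/λ₁| = 0.78/1.40 = 0.55714
Need k ≥ ln(1e-7) / ln(0.55714) = -16.1181 / -0.5849 ≈ 27.555
Smallest integer k satisfying the bound: 28

28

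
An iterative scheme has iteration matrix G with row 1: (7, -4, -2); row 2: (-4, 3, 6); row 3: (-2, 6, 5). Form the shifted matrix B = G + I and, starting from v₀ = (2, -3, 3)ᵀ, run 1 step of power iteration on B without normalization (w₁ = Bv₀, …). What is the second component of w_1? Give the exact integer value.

B = G + I has rows (8, -4, -2); (-4, 4, 6); (-2, 6, 6)
w1 = Bv₀ = (8·2 + (-4)·(-3) + (-2)·3; (-4)·2 + 4·(-3) + 6·3; (-2)·2 + 6·(-3) + 6·3) = (22, -2, -4)
Requested component of w1: -2

-2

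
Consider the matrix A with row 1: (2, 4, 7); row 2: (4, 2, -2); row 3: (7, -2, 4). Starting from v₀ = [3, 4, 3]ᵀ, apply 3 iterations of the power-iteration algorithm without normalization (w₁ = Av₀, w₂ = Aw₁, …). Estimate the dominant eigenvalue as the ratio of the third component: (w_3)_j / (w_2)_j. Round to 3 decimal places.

9.145

w1 = Av₀ = (2·3 + 4·4 + 7·3; 4·3 + 2·4 + (-2)·3; 7·3 + (-2)·4 + 4·3) = (43, 14, 25)
w2 = Aw1 = (2·43 + 4·14 + 7·25; 4·43 + 2·14 + (-2)·25; 7·43 + (-2)·14 + 4·25) = (317, 150, 373)
w3 = Aw2 = (3845, 822, 3411)
Ratio at component: 3411 / 373 = 9.145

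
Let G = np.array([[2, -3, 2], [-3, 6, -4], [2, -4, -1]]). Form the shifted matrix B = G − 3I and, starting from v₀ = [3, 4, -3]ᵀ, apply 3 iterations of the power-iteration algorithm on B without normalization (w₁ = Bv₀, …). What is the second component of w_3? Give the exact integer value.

800

B = G − 3I has rows (-1, -3, 2); (-3, 3, -4); (2, -4, -4)
w1 = Bv₀ = ((-1)·3 + (-3)·4 + 2·(-3); (-3)·3 + 3·4 + (-4)·(-3); 2·3 + (-4)·4 + (-4)·(-3)) = (-21, 15, 2)
w2 = Bw1 = ((-1)·(-21) + (-3)·15 + 2·2; (-3)·(-21) + 3·15 + (-4)·2; 2·(-21) + (-4)·15 + (-4)·2) = (-20, 100, -110)
w3 = Bw2 = (-500, 800, 0)
Requested component of w3: 800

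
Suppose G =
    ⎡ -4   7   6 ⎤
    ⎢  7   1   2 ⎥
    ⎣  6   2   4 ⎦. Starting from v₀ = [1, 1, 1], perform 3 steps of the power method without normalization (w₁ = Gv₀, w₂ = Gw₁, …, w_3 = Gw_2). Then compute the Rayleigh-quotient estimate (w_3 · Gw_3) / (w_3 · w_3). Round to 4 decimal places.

λ ≈ 10.4294

w1 = Gv₀ = ((-4)·1 + 7·1 + 6·1; 7·1 + 1·1 + 2·1; 6·1 + 2·1 + 4·1) = (9, 10, 12)
w2 = Gw1 = ((-4)·9 + 7·10 + 6·12; 7·9 + 1·10 + 2·12; 6·9 + 2·10 + 4·12) = (106, 97, 122)
w3 = Gw2 = (987, 1083, 1318)
Gw3 = (11541, 10628, 13360)
w3·Gw3 = 987·11541 + 1083·10628 + 1318·13360 = 40509571; w3·w3 = 987·987 + 1083·1083 + 1318·1318 = 3884182
λ ≈ 40509571/3884182 = 10.4294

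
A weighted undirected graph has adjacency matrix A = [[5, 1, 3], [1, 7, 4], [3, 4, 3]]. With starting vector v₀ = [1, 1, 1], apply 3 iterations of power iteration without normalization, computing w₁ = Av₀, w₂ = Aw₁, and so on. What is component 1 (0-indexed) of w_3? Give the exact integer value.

1438

w1 = Av₀ = (9, 12, 10)
w2 = Aw1 = (87, 133, 105)
w3 = Aw2 = (883, 1438, 1108)
The requested component of w3 is 1438.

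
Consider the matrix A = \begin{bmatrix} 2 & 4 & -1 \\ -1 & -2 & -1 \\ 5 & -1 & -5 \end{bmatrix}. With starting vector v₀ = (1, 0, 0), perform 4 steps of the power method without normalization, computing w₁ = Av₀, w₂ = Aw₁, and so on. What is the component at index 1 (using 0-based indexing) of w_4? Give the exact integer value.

w1 = Av₀ = (2, -1, 5)
w2 = Aw1 = (-5, -5, -14)
w3 = Aw2 = (-16, 29, 50)
w4 = Aw3 = (34, -92, -359)
The requested component of w4 is -92.

-92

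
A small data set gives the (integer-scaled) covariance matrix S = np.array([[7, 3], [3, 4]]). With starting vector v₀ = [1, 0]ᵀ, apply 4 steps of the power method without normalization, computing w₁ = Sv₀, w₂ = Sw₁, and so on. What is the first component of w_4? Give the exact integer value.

4453

w1 = Sv₀ = (7, 3)
w2 = Sw1 = (58, 33)
w3 = Sw2 = (505, 306)
w4 = Sw3 = (4453, 2739)
The requested component of w4 is 4453.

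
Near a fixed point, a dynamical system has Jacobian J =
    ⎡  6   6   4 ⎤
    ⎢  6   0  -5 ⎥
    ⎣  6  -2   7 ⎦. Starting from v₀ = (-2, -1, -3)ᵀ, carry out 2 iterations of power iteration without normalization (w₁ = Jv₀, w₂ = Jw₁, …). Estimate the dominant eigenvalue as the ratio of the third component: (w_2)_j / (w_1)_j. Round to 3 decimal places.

λ ≈ 13.000

w1 = Jv₀ = (-30, 3, -31)
w2 = Jw1 = (-286, -25, -403)
Ratio at component: -403 / -31 = 13.000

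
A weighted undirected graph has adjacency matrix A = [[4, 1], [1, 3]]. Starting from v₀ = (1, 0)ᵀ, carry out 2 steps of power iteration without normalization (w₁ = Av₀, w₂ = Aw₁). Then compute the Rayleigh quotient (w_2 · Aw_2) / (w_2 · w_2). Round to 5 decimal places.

4.55917

w1 = Av₀ = (4, 1)
w2 = Aw1 = (17, 7)
Aw2 = (75, 38)
w2·Aw2 = 17·75 + 7·38 = 1541; w2·w2 = 17·17 + 7·7 = 338
λ ≈ 1541/338 = 4.55917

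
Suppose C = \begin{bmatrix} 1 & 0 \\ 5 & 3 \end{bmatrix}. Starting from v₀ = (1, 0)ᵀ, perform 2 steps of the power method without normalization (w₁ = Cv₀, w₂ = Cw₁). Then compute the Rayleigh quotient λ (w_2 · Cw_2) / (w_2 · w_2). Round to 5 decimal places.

w1 = Cv₀ = (1·1 + 0·0; 5·1 + 3·0) = (1, 5)
w2 = Cw1 = (1·1 + 0·5; 5·1 + 3·5) = (1, 20)
Cw2 = (1, 65)
w2·Cw2 = 1·1 + 20·65 = 1301; w2·w2 = 1·1 + 20·20 = 401
λ ≈ 1301/401 = 3.24439

λ ≈ 3.24439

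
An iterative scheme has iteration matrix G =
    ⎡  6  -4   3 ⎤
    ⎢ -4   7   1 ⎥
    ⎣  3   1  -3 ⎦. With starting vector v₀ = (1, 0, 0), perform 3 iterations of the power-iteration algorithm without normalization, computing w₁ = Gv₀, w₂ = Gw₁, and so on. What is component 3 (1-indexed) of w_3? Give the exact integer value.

119

w1 = Gv₀ = (6·1 + (-4)·0 + 3·0; (-4)·1 + 7·0 + 1·0; 3·1 + 1·0 + (-3)·0) = (6, -4, 3)
w2 = Gw1 = (6·6 + (-4)·(-4) + 3·3; (-4)·6 + 7·(-4) + 1·3; 3·6 + 1·(-4) + (-3)·3) = (61, -49, 5)
w3 = Gw2 = (577, -582, 119)
The requested component of w3 is 119.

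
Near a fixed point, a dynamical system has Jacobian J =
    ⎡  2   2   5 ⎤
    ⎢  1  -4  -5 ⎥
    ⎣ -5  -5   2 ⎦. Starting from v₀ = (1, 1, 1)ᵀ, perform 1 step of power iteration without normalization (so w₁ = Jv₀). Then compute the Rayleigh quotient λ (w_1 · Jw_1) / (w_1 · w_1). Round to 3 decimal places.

λ ≈ -3.933

w1 = Jv₀ = (9, -8, -8)
Jw1 = (-38, 81, -21)
w1·Jw1 = 9·(-38) + (-8)·81 + (-8)·(-21) = -822; w1·w1 = 9·9 + (-8)·(-8) + (-8)·(-8) = 209
λ ≈ -822/209 = -3.933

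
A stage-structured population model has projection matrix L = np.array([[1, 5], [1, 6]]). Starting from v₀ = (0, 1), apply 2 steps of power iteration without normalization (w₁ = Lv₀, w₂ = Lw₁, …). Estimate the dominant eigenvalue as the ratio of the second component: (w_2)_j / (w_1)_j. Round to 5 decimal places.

w1 = Lv₀ = (5, 6)
w2 = Lw1 = (35, 41)
Ratio at component: 41 / 6 = 6.83333

λ ≈ 6.83333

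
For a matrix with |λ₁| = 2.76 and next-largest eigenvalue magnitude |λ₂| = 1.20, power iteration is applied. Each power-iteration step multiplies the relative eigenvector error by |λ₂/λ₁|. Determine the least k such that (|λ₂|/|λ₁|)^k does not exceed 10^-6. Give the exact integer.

17

|λ₂/λ₁| = 1.20/2.76 = 0.43478
Need k ≥ ln(10^-6) / ln(0.43478) = -13.8155 / -0.8329 ≈ 16.587
Smallest integer k satisfying the bound: 17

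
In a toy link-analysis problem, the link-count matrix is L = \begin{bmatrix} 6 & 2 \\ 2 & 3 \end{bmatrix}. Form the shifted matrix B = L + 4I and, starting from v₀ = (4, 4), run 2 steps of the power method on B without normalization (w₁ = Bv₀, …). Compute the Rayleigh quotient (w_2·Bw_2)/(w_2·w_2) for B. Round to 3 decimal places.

10.951

B = L + 4I has rows (10, 2); (2, 7)
w1 = Bv₀ = (48, 36)
w2 = Bw1 = (552, 348)
Bw2 = (6216, 3540)
w2·Bw2 = 4663152; w2·w2 = 425808; μ ≈ 4663152/425808 = 10.951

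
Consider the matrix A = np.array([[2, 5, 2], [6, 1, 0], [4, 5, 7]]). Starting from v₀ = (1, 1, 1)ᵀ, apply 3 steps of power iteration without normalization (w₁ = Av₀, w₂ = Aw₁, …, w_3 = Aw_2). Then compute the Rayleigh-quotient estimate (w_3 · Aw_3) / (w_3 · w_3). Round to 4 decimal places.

w1 = Av₀ = (2·1 + 5·1 + 2·1; 6·1 + 1·1 + 0·1; 4·1 + 5·1 + 7·1) = (9, 7, 16)
w2 = Aw1 = (2·9 + 5·7 + 2·16; 6·9 + 1·7 + 0·16; 4·9 + 5·7 + 7·16) = (85, 61, 183)
w3 = Aw2 = (841, 571, 1926)
Aw3 = (8389, 5617, 19701)
w3·Aw3 = 841·8389 + 571·5617 + 1926·19701 = 48206582; w3·w3 = 841·841 + 571·571 + 1926·1926 = 4742798
λ ≈ 48206582/4742798 = 10.1642

10.1642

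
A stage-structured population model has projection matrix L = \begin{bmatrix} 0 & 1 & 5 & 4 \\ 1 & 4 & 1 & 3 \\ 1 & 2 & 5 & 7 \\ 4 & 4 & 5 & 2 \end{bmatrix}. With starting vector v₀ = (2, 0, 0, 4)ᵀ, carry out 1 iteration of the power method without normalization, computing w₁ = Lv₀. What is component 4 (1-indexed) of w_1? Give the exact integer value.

w1 = Lv₀ = (16, 14, 30, 16)
The requested component of w1 is 16.

16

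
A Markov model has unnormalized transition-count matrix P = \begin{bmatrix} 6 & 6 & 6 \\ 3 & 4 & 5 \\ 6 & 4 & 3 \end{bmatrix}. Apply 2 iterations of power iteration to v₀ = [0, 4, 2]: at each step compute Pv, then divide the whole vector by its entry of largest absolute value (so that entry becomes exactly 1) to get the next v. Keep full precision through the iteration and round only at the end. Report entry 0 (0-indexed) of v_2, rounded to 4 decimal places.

1.0000

Pv0 = (36.00000, 26.00000, 22.00000); divide by 36.00000 → v1 = (1.00000, 0.72222, 0.61111)
Pv1 = (14.00000, 8.94444, 10.72222); divide by 14.00000 → v2 = (1.00000, 0.63889, 0.76587)
Requested entry of v2: 504/504 = 1.0000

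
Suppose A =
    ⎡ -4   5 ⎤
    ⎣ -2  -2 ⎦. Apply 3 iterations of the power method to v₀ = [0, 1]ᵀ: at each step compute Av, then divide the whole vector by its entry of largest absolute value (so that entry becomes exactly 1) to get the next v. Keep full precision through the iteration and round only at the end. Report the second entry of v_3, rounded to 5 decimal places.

Av0 = (5.000000, -2.000000); divide by 5.000000 → v1 = (1.000000, -0.400000)
Av1 = (-6.000000, -1.200000); divide by -6.000000 → v2 = (1.000000, 0.200000)
Av2 = (-3.000000, -2.400000); divide by -3.000000 → v3 = (1.000000, 0.800000)
Requested entry of v3: 72/90 = 0.80000

0.80000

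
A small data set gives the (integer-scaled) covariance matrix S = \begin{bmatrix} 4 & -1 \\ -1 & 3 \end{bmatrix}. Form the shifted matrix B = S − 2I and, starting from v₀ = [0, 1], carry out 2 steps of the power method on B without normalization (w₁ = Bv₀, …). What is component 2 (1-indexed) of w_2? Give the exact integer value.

2

B = S − 2I has rows (2, -1); (-1, 1)
w1 = Bv₀ = (2·0 + (-1)·1; (-1)·0 + 1·1) = (-1, 1)
w2 = Bw1 = (2·(-1) + (-1)·1; (-1)·(-1) + 1·1) = (-3, 2)
Requested component of w2: 2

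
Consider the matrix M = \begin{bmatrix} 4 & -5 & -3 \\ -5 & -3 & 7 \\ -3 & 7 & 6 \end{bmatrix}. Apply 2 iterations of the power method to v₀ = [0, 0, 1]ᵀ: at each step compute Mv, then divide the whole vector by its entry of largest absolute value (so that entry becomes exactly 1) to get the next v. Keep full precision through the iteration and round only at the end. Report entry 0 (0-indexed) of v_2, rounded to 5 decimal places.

-0.69149

Mv0 = (-3.000000, 7.000000, 6.000000); divide by 7.000000 → v1 = (-0.428571, 1.000000, 0.857143)
Mv1 = (-9.285714, 5.142857, 13.428571); divide by 13.428571 → v2 = (-0.691489, 0.382979, 1.000000)
Requested entry of v2: -65/94 = -0.69149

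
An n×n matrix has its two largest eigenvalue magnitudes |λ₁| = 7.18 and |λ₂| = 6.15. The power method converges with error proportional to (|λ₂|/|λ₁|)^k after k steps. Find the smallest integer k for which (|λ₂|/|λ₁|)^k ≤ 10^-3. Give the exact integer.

|λ₂/λ₁| = 6.15/7.18 = 0.85655
Need k ≥ ln(10^-3) / ln(0.85655) = -6.9078 / -0.1548 ≈ 44.610
Smallest integer k satisfying the bound: 45

45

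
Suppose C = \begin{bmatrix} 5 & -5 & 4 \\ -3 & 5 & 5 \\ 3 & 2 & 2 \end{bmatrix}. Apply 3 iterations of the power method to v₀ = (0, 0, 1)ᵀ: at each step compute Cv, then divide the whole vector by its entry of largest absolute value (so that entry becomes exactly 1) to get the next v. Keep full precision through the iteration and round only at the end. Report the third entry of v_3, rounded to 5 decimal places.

0.45339

Cv0 = (4.000000, 5.000000, 2.000000); divide by 5.000000 → v1 = (0.800000, 1.000000, 0.400000)
Cv1 = (0.600000, 4.600000, 5.200000); divide by 5.200000 → v2 = (0.115385, 0.884615, 1.000000)
Cv2 = (0.153846, 9.076923, 4.115385); divide by 9.076923 → v3 = (0.016949, 1.000000, 0.453390)
Requested entry of v3: 107/236 = 0.45339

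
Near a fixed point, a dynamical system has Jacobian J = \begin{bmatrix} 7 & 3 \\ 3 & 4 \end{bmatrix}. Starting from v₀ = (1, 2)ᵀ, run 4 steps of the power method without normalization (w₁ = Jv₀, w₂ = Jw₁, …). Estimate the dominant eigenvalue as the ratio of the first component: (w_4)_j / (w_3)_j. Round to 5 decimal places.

w1 = Jv₀ = (13, 11)
w2 = Jw1 = (124, 83)
w3 = Jw2 = (1117, 704)
w4 = Jw3 = (9931, 6167)
Ratio at component: 9931 / 1117 = 8.89078

8.89078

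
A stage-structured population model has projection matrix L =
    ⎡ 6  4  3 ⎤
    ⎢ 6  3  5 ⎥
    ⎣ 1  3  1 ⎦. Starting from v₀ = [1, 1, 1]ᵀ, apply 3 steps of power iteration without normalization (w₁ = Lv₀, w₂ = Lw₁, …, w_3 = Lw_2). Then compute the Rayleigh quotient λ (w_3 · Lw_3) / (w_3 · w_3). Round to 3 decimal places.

w1 = Lv₀ = (6·1 + 4·1 + 3·1; 6·1 + 3·1 + 5·1; 1·1 + 3·1 + 1·1) = (13, 14, 5)
w2 = Lw1 = (6·13 + 4·14 + 3·5; 6·13 + 3·14 + 5·5; 1·13 + 3·14 + 1·5) = (149, 145, 60)
w3 = Lw2 = (1654, 1629, 644)
Lw3 = (18372, 18031, 7185)
w3·Lw3 = 1654·18372 + 1629·18031 + 644·7185 = 64386927; w3·w3 = 1654·1654 + 1629·1629 + 644·644 = 5804093
λ ≈ 64386927/5804093 = 11.093

λ ≈ 11.093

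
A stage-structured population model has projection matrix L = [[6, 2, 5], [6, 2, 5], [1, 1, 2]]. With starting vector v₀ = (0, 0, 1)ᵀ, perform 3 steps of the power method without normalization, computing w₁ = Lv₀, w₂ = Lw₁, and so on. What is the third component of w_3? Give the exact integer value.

128

w1 = Lv₀ = (5, 5, 2)
w2 = Lw1 = (50, 50, 14)
w3 = Lw2 = (470, 470, 128)
The requested component of w3 is 128.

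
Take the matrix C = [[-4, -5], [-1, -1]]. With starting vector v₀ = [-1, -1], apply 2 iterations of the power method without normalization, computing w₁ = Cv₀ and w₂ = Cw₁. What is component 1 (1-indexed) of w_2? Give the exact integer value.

-46

w1 = Cv₀ = (9, 2)
w2 = Cw1 = (-46, -11)
The requested component of w2 is -46.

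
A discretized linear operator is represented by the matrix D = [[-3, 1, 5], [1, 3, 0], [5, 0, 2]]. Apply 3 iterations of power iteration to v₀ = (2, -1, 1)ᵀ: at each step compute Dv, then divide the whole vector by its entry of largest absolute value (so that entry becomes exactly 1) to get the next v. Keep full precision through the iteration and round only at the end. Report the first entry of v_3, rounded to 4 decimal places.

-0.3683

Dv0 = (-2.00000, -1.00000, 12.00000); divide by 12.00000 → v1 = (-0.16667, -0.08333, 1.00000)
Dv1 = (5.41667, -0.41667, 1.16667); divide by 5.41667 → v2 = (1.00000, -0.07692, 0.21538)
Dv2 = (-2.00000, 0.76923, 5.43077); divide by 5.43077 → v3 = (-0.36827, 0.14164, 1.00000)
Requested entry of v3: -130/353 = -0.3683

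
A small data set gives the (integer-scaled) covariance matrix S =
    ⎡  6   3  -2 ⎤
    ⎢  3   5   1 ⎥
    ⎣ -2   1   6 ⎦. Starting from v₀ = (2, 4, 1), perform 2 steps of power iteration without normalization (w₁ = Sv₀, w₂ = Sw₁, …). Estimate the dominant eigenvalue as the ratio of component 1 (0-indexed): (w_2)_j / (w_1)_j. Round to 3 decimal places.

7.667

w1 = Sv₀ = (22, 27, 6)
w2 = Sw1 = (201, 207, 19)
Ratio at component: 207 / 27 = 7.667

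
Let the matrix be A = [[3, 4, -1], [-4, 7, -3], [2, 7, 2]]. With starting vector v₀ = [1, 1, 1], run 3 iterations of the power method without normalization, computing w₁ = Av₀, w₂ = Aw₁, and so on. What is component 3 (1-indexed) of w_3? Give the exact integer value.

-317

w1 = Av₀ = (3·1 + 4·1 + (-1)·1; (-4)·1 + 7·1 + (-3)·1; 2·1 + 7·1 + 2·1) = (6, 0, 11)
w2 = Aw1 = (3·6 + 4·0 + (-1)·11; (-4)·6 + 7·0 + (-3)·11; 2·6 + 7·0 + 2·11) = (7, -57, 34)
w3 = Aw2 = (-241, -529, -317)
The requested component of w3 is -317.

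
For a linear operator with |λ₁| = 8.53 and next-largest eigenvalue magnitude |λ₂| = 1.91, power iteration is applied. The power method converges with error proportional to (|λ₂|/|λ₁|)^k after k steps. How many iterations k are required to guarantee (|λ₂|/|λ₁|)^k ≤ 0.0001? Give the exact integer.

7

|λ₂/λ₁| = 1.91/8.53 = 0.22392
Need k ≥ ln(0.0001) / ln(0.22392) = -9.2103 / -1.4965 ≈ 6.155
Smallest integer k satisfying the bound: 7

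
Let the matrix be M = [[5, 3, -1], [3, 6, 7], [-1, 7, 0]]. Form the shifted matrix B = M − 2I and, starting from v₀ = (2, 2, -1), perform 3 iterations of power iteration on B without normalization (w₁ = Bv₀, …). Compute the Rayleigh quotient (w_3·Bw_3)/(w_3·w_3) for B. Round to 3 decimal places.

B = M − 2I has rows (3, 3, -1); (3, 4, 7); (-1, 7, -2)
w1 = Bv₀ = (13, 7, 14)
w2 = Bw1 = (46, 165, 8)
w3 = Bw2 = (625, 854, 1093)
Bw3 = (3344, 12942, 3167)
w3·Bw3 = 16603999; w3·w3 = 2314590; μ ≈ 16603999/2314590 = 7.174

μ ≈ 7.174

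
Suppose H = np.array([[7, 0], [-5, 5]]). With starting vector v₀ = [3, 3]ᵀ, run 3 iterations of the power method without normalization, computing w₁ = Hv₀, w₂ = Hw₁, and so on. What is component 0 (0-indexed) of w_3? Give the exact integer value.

1029

w1 = Hv₀ = (7·3 + 0·3; (-5)·3 + 5·3) = (21, 0)
w2 = Hw1 = (7·21 + 0·0; (-5)·21 + 5·0) = (147, -105)
w3 = Hw2 = (1029, -1260)
The requested component of w3 is 1029.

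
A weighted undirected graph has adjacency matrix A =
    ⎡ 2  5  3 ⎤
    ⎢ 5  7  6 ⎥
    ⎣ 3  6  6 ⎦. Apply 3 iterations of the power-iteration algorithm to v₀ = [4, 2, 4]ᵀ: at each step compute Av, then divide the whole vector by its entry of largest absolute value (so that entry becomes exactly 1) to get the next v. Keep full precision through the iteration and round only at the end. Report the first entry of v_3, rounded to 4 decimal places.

0.5800

Av0 = (30.00000, 58.00000, 48.00000); divide by 58.00000 → v1 = (0.51724, 1.00000, 0.82759)
Av1 = (8.51724, 14.55172, 12.51724); divide by 14.55172 → v2 = (0.58531, 1.00000, 0.86019)
Av2 = (8.75118, 15.08768, 12.91706); divide by 15.08768 → v3 = (0.58002, 1.00000, 0.85613)
Requested entry of v3: 7386/12734 = 0.5800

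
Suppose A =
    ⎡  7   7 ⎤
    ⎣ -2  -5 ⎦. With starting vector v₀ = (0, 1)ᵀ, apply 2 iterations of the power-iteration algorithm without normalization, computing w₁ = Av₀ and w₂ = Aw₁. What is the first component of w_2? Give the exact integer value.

14

w1 = Av₀ = (7·0 + 7·1; (-2)·0 + (-5)·1) = (7, -5)
w2 = Aw1 = (7·7 + 7·(-5); (-2)·7 + (-5)·(-5)) = (14, 11)
The requested component of w2 is 14.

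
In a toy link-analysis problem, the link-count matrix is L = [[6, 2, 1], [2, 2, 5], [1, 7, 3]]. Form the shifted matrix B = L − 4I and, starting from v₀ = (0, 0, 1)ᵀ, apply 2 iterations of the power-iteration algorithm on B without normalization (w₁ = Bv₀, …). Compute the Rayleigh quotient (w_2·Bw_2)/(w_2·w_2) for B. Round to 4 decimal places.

-4.2164

B = L − 4I has rows (2, 2, 1); (2, -2, 5); (1, 7, -1)
w1 = Bv₀ = (2·0 + 2·0 + 1·1; 2·0 + (-2)·0 + 5·1; 1·0 + 7·0 + (-1)·1) = (1, 5, -1)
w2 = Bw1 = (2·1 + 2·5 + 1·(-1); 2·1 + (-2)·5 + 5·(-1); 1·1 + 7·5 + (-1)·(-1)) = (11, -13, 37)
Bw2 = (33, 233, -117)
w2·Bw2 = -6995; w2·w2 = 1659; μ ≈ -6995/1659 = -4.2164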